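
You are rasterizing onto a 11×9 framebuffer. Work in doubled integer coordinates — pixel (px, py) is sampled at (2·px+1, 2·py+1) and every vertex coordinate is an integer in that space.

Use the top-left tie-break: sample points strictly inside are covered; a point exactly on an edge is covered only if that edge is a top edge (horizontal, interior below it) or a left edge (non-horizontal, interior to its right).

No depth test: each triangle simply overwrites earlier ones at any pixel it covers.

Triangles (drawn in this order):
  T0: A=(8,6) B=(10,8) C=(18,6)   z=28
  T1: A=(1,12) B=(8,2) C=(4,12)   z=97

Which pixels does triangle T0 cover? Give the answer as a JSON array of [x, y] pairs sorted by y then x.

T0:
  2·area = 20  (B↔C swapped to make it positive)
  edge (8, 6)→(18, 6): d=(10,0) top-left  bias=+0
  edge (18, 6)→(10, 8): d=(-8,2) right/bottom  bias=-1
  edge (10, 8)→(8, 6): d=(-2,-2) top-left  bias=+0
    (1,0)@(3, 1): e=[-50,70,0] → .  [on edge]
    (2,1)@(5, 3): e=[-30,50,0] → .  [on edge]
    (3,2)@(7, 5): e=[-10,30,0] → .  [on edge]
    (4,3)@(9, 7): e=[10,10,0] → X  [on edge]
    (5,3)@(11, 7): e=[10,6,4] → X
    (6,3)@(13, 7): e=[10,2,8] → X
    (7,3)@(15, 7): e=[10,-2,12] → .
    (4,4)@(9, 9): e=[30,-6,-4] → .
    (5,4)@(11, 9): e=[30,-10,0] → .  [on edge]
    (6,4)@(13, 9): e=[30,-14,4] → .
    (6,5)@(13, 11): e=[50,-30,0] → .  [on edge]
    (7,6)@(15, 13): e=[70,-50,0] → .  [on edge]
    (8,7)@(17, 15): e=[90,-70,0] → .  [on edge]
    (9,8)@(19, 17): e=[110,-90,0] → .  [on edge]
  covered (3 px):
    . . . . . . . . . . .
    . . . . . . . . . . .
    . . . . . . . . . . .
    . . . . X X X . . . .
    . . . . . . . . . . .
    . . . . . . . . . . .
    . . . . . . . . . . .
    . . . . . . . . . . .
    . . . . . . . . . . .
T1:
  2·area = 30
  edge (1, 12)→(8, 2): d=(7,-10) top-left  bias=+0
  edge (8, 2)→(4, 12): d=(-4,10) right/bottom  bias=-1
  edge (4, 12)→(1, 12): d=(-3,0) right/bottom  bias=-1
    (2,3)@(5, 7): e=[5,10,15] → X
    (3,3)@(7, 7): e=[25,-10,15] → .
    (2,4)@(5, 9): e=[19,2,9] → X
    (3,4)@(7, 9): e=[39,-18,9] → .
    (1,5)@(3, 11): e=[13,14,3] → X
    (2,5)@(5, 11): e=[33,-6,3] → .
    (1,6)@(3, 13): e=[27,6,-3] → .
  covered (3 px):
    . . . . . . . . . . .
    . . . . . . . . . . .
    . . . . . . . . . . .
    . . X . . . . . . . .
    . . X . . . . . . . .
    . X . . . . . . . . .
    . . . . . . . . . . .
    . . . . . . . . . . .
    . . . . . . . . . . .

Final: [[4,3],[5,3],[6,3]]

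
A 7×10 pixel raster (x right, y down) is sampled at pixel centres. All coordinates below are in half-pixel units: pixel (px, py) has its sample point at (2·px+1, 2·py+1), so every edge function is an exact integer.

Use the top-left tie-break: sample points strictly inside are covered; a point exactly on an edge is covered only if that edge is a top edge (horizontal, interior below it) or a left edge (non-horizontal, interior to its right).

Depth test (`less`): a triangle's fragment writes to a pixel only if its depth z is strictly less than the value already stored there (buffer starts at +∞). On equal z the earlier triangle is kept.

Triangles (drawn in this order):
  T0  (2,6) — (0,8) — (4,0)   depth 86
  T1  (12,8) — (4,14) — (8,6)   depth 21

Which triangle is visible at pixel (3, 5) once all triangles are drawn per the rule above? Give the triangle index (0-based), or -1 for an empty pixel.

T0:
  2·area = 8
  edge (2, 6)→(0, 8): d=(-2,2) right/bottom  bias=-1
  edge (0, 8)→(4, 0): d=(4,-8) top-left  bias=+0
  edge (4, 0)→(2, 6): d=(-2,6) right/bottom  bias=-1
    (3,0)@(7, 1): e=[0,28,-20] → ·  [on edge]
    (1,1)@(3, 3): e=[4,4,0] → ·  [on edge]
    (2,1)@(5, 3): e=[0,20,-12] → ·  [on edge]
    (1,2)@(3, 5): e=[0,12,-4] → ·  [on edge]
    (0,3)@(1, 7): e=[0,4,4] → ·  [on edge]
    (0,4)@(1, 9): e=[-4,12,0] → ·  [on edge]
  covered (0 px):
    · · · · · · ·
    · · · · · · ·
    · · · · · · ·
    · · · · · · ·
    · · · · · · ·
    · · · · · · ·
    · · · · · · ·
    · · · · · · ·
    · · · · · · ·
    · · · · · · ·
T1:
  2·area = 40
  edge (12, 8)→(4, 14): d=(-8,6) right/bottom  bias=-1
  edge (4, 14)→(8, 6): d=(4,-8) top-left  bias=+0
  edge (8, 6)→(12, 8): d=(4,2) right/bottom  bias=-1
    (4,3)@(9, 7): e=[26,12,2] → █
    (5,3)@(11, 7): e=[14,28,-2] → ·
    (3,4)@(7, 9): e=[22,4,14] → █
    (5,4)@(11, 9): e=[-2,36,6] → ·
    (3,5)@(7, 11): e=[6,12,22] → █
    (4,5)@(9, 11): e=[-6,28,18] → ·
    (2,6)@(5, 13): e=[2,4,34] → █
    (3,6)@(7, 13): e=[-10,20,30] → ·
    (2,7)@(5, 15): e=[-14,12,42] → ·
  covered (5 px):
    · · · · · · ·
    · · · · · · ·
    · · · · · · ·
    · · · · █ · ·
    · · · █ █ · ·
    · · · █ · · ·
    · · █ · · · ·
    · · · · · · ·
    · · · · · · ·
    · · · · · · ·

Z-buffer (winner per pixel, '.' = empty):
  . . . . . . .
  . . . . . . .
  . . . . . . .
  . . . . 1 . .
  . . . 1 1 . .
  . . . 1 . . .
  . . 1 . . . .
  . . . . . . .
  . . . . . . .
  . . . . . . .

Answer: 1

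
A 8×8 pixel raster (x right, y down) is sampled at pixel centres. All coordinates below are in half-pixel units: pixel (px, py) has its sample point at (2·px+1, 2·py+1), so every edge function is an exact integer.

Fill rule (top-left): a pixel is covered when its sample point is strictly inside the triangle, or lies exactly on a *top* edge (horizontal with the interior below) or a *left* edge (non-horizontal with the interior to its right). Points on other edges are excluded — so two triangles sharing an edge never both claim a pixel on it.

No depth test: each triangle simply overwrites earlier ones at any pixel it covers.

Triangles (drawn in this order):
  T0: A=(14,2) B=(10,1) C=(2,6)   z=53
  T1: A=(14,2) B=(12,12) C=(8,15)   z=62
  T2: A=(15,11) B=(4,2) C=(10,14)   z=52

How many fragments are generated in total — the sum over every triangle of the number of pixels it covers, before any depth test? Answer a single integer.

T0:
  2·area = 28  (B↔C swapped to make it positive)
  edge (14, 2)→(2, 6): d=(-12,4) right/bottom  bias=-1
  edge (2, 6)→(10, 1): d=(8,-5) top-left  bias=+0
  edge (10, 1)→(14, 2): d=(4,1) right/bottom  bias=-1
    (3,1)@(7, 3): e=[16,1,11] → #
    (4,1)@(9, 3): e=[8,11,9] → #
    (5,1)@(11, 3): e=[0,21,7] → ·  [on edge]
    (2,2)@(5, 5): e=[0,7,21] → ·  [on edge]
    (3,2)@(7, 5): e=[-8,17,19] → ·
    (4,2)@(9, 5): e=[-16,27,17] → ·
  covered (2 px):
    · · · · · · · ·
    · · · # # · · ·
    · · · · · · · ·
    · · · · · · · ·
    · · · · · · · ·
    · · · · · · · ·
    · · · · · · · ·
    · · · · · · · ·
T1:
  2·area = 34
  edge (14, 2)→(12, 12): d=(-2,10) right/bottom  bias=-1
  edge (12, 12)→(8, 15): d=(-4,3) right/bottom  bias=-1
  edge (8, 15)→(14, 2): d=(6,-13) top-left  bias=+0
    (6,2)@(13, 5): e=[4,25,5] → #
    (7,2)@(15, 5): e=[-16,19,31] → ·
    (6,3)@(13, 7): e=[0,17,17] → ·  [on edge]
    (5,4)@(11, 9): e=[16,15,3] → #
    (6,4)@(13, 9): e=[-4,9,29] → ·
    (5,5)@(11, 11): e=[12,7,15] → #
    (6,5)@(13, 11): e=[-8,1,41] → ·
    (4,6)@(9, 13): e=[28,5,1] → #
    (5,6)@(11, 13): e=[8,-1,27] → ·
    (4,7)@(9, 15): e=[24,-3,13] → ·
  covered (4 px):
    · · · · · · · ·
    · · · · · · · ·
    · · · · · · # ·
    · · · · · · · ·
    · · · · · # · ·
    · · · · · # · ·
    · · · · # · · ·
    · · · · · · · ·
T2:
  2·area = 78  (B↔C swapped to make it positive)
  edge (15, 11)→(10, 14): d=(-5,3) right/bottom  bias=-1
  edge (10, 14)→(4, 2): d=(-6,-12) top-left  bias=+0
  edge (4, 2)→(15, 11): d=(11,9) right/bottom  bias=-1
    (2,1)@(5, 3): e=[70,6,2] → #
    (3,1)@(7, 3): e=[64,30,-16] → ·
    (2,2)@(5, 5): e=[60,-6,24] → ·
    (3,2)@(7, 5): e=[54,18,6] → #
    (4,2)@(9, 5): e=[48,42,-12] → ·
    (3,3)@(7, 7): e=[44,6,28] → #
    (4,3)@(9, 7): e=[38,30,10] → #
    (5,3)@(11, 7): e=[32,54,-8] → ·
    (3,4)@(7, 9): e=[34,-6,50] → ·
    (4,4)@(9, 9): e=[28,18,32] → #
    (5,4)@(11, 9): e=[22,42,14] → #
    (6,4)@(13, 9): e=[16,66,-4] → ·
    (7,5)@(15, 11): e=[0,78,0] → ·  [on edge]
  covered (10 px):
    · · · · · · · ·
    · · # · · · · ·
    · · · # · · · ·
    · · · # # · · ·
    · · · · # # · ·
    · · · · # # # ·
    · · · · · # · ·
    · · · · · · · ·

Final: 16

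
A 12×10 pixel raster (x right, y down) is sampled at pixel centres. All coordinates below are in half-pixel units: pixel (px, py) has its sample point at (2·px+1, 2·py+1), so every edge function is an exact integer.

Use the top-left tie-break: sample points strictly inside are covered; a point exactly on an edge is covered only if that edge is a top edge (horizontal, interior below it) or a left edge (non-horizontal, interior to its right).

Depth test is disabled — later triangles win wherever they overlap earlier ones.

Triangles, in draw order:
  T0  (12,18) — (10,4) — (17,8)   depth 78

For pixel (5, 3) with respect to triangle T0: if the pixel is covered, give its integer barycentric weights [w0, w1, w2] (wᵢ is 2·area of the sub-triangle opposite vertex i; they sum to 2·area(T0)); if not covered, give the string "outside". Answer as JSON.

T0:
  2·area = 90
  edge (12, 18)→(10, 4): d=(-2,-14) top-left  bias=+0
  edge (10, 4)→(17, 8): d=(7,4) right/bottom  bias=-1
  edge (17, 8)→(12, 18): d=(-5,10) right/bottom  bias=-1
    (5,2)@(11, 5): e=[12,3,75] → █
    (6,2)@(13, 5): e=[40,-5,55] → ·
    (5,3)@(11, 7): e=[8,17,65] → █
    (6,3)@(13, 7): e=[36,9,45] → █
    (7,3)@(15, 7): e=[64,1,25] → █
    (8,3)@(17, 7): e=[92,-7,5] → ·
    (5,4)@(11, 9): e=[4,31,55] → █
    (8,4)@(17, 9): e=[88,7,-5] → ·
    (5,5)@(11, 11): e=[0,45,45] → █  [on edge]
    (8,5)@(17, 11): e=[84,21,-15] → ·
    (5,6)@(11, 13): e=[-4,59,35] → ·
    (6,6)@(13, 13): e=[24,51,15] → █
  covered (12 px):
    · · · · · · · · · · · ·
    · · · · · · · · · · · ·
    · · · · · █ · · · · · ·
    · · · · · █ █ █ · · · ·
    · · · · · █ █ █ · · · ·
    · · · · · █ █ █ · · · ·
    · · · · · · █ · · · · ·
    · · · · · · █ · · · · ·
    · · · · · · · · · · · ·
    · · · · · · · · · · · ·

Answer: [17,65,8]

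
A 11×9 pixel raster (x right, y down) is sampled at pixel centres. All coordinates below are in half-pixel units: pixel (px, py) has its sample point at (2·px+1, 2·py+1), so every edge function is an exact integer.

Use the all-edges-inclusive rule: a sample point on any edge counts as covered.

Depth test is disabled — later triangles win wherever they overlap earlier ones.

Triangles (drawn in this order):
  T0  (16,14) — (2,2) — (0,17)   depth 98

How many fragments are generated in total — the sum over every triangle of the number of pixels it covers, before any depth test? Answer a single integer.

T0:
  2·area = 234  (B↔C swapped to make it positive)
  edge (16, 14)→(0, 17): d=(-16,3) inclusive
  edge (0, 17)→(2, 2): d=(2,-15) inclusive
  edge (2, 2)→(16, 14): d=(14,12) inclusive
    (1,1)@(3, 3): e=[215,17,2] → #
    (2,1)@(5, 3): e=[209,47,-22] → ·
    (1,2)@(3, 5): e=[183,21,30] → #
    (2,2)@(5, 5): e=[177,51,6] → #
    (3,2)@(7, 5): e=[171,81,-18] → ·
    (1,3)@(3, 7): e=[151,25,58] → #
    (3,3)@(7, 7): e=[139,85,10] → #
    (4,3)@(9, 7): e=[133,115,-14] → ·
    (1,4)@(3, 9): e=[119,29,86] → #
    (4,4)@(9, 9): e=[101,119,14] → #
    (5,4)@(11, 9): e=[95,149,-10] → ·
    (0,5)@(1, 11): e=[93,3,138] → #
  covered (28 px):
    · · · · · · · · · · ·
    · # · · · · · · · · ·
    · # # · · · · · · · ·
    · # # # · · · · · · ·
    · # # # # · · · · · ·
    # # # # # # · · · · ·
    # # # # # # # · · · ·
    # # # # # · · · · · ·
    · · · · · · · · · · ·

Answer: 28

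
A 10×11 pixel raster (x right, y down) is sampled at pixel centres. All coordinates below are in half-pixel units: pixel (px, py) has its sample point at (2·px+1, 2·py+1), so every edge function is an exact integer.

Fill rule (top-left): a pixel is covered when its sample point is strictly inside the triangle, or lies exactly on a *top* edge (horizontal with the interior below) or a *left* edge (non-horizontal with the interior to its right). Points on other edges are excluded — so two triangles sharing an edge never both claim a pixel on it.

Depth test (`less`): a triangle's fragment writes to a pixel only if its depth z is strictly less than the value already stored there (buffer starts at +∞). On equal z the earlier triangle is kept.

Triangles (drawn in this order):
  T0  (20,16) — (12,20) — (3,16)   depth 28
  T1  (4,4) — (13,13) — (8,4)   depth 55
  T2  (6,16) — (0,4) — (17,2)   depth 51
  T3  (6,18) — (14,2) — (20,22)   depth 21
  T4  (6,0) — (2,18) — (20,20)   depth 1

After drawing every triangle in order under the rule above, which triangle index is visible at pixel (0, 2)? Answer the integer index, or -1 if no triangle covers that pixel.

T0:
  2·area = 68
  edge (20, 16)→(12, 20): d=(-8,4) right/bottom  bias=-1
  edge (12, 20)→(3, 16): d=(-9,-4) top-left  bias=+0
  edge (3, 16)→(20, 16): d=(17,0) top-left  bias=+0
    (3,8)@(7, 17): e=[44,7,17] → X
    (4,8)@(9, 17): e=[36,15,17] → X
    (5,8)@(11, 17): e=[28,23,17] → X
    (6,8)@(13, 17): e=[20,31,17] → X
    (7,8)@(15, 17): e=[12,39,17] → X
    (8,8)@(17, 17): e=[4,47,17] → X
    (9,8)@(19, 17): e=[-4,55,17] → .
    (3,9)@(7, 19): e=[28,-11,51] → .
    (4,9)@(9, 19): e=[20,-3,51] → .
    (5,9)@(11, 19): e=[12,5,51] → X
    (7,9)@(15, 19): e=[-4,21,51] → .
    (8,9)@(17, 19): e=[-12,29,51] → .
  covered (8 px):
    . . . . . . . . . .
    . . . . . . . . . .
    . . . . . . . . . .
    . . . . . . . . . .
    . . . . . . . . . .
    . . . . . . . . . .
    . . . . . . . . . .
    . . . . . . . . . .
    . . . X X X X X X .
    . . . . . X X . . .
    . . . . . . . . . .
T1:
  2·area = 36  (B↔C swapped to make it positive)
  edge (4, 4)→(8, 4): d=(4,0) top-left  bias=+0
  edge (8, 4)→(13, 13): d=(5,9) right/bottom  bias=-1
  edge (13, 13)→(4, 4): d=(-9,-9) top-left  bias=+0
    (0,0)@(1, 1): e=[-12,48,0] → .  [on edge]
    (1,1)@(3, 3): e=[-4,40,0] → .  [on edge]
    (2,2)@(5, 5): e=[4,32,0] → X  [on edge]
    (3,2)@(7, 5): e=[4,14,18] → X
    (4,2)@(9, 5): e=[4,-4,36] → .
    (2,3)@(5, 7): e=[12,42,-18] → .
    (3,3)@(7, 7): e=[12,24,0] → X  [on edge]
    (4,3)@(9, 7): e=[12,6,18] → X
    (5,3)@(11, 7): e=[12,-12,36] → .
    (3,4)@(7, 9): e=[20,34,-18] → .
    (4,4)@(9, 9): e=[20,16,0] → X  [on edge]
    (5,4)@(11, 9): e=[20,-2,18] → .
    (5,5)@(11, 11): e=[28,8,0] → X  [on edge]
    (6,6)@(13, 13): e=[36,0,0] → .  [on edge]
    (7,7)@(15, 15): e=[44,-8,0] → .  [on edge]
    (8,8)@(17, 17): e=[52,-16,0] → .  [on edge]
    (9,9)@(19, 19): e=[60,-24,0] → .  [on edge]
  covered (6 px):
    . . . . . . . . . .
    . . . . . . . . . .
    . . X X . . . . . .
    . . . X X . . . . .
    . . . . X . . . . .
    . . . . . X . . . .
    . . . . . . . . . .
    . . . . . . . . . .
    . . . . . . . . . .
    . . . . . . . . . .
    . . . . . . . . . .
T2:
  2·area = 216
  edge (6, 16)→(0, 4): d=(-6,-12) top-left  bias=+0
  edge (0, 4)→(17, 2): d=(17,-2) top-left  bias=+0
  edge (17, 2)→(6, 16): d=(-11,14) right/bottom  bias=-1
    (4,1)@(9, 3): e=[114,1,101] → X
    (5,1)@(11, 3): e=[138,5,73] → X
    (6,1)@(13, 3): e=[162,9,45] → X
    (7,1)@(15, 3): e=[186,13,17] → X
    (8,1)@(17, 3): e=[210,17,-11] → .
    (0,2)@(1, 5): e=[6,19,191] → X
    (1,2)@(3, 5): e=[30,23,163] → X
    (2,2)@(5, 5): e=[54,27,135] → X
    (3,2)@(7, 5): e=[78,31,107] → X
    (7,2)@(15, 5): e=[174,47,-5] → .
    (0,3)@(1, 7): e=[-6,53,169] → .
    (1,3)@(3, 7): e=[18,57,141] → X
  covered (27 px):
    . . . . . . . . . .
    . . . . X X X X . .
    X X X X X X X . . .
    . X X X X X X . . .
    . X X X X X . . . .
    . . X X X . . . . .
    . . X X . . . . . .
    . . . . . . . . . .
    . . . . . . . . . .
    . . . . . . . . . .
    . . . . . . . . . .
T3:
  2·area = 256
  edge (6, 18)→(14, 2): d=(8,-16) top-left  bias=+0
  edge (14, 2)→(20, 22): d=(6,20) right/bottom  bias=-1
  edge (20, 22)→(6, 18): d=(-14,-4) top-left  bias=+0
    (6,2)@(13, 5): e=[8,38,210] → X
    (7,2)@(15, 5): e=[40,-2,218] → .
    (6,3)@(13, 7): e=[24,50,182] → X
    (7,3)@(15, 7): e=[56,10,190] → X
    (8,3)@(17, 7): e=[88,-30,198] → .
    (5,4)@(11, 9): e=[8,102,146] → X
    (8,4)@(17, 9): e=[104,-18,170] → .
    (5,5)@(11, 11): e=[24,114,118] → X
    (8,5)@(17, 11): e=[120,-6,142] → .
    (4,6)@(9, 13): e=[8,166,82] → X
    (8,6)@(17, 13): e=[136,6,114] → X
    (9,6)@(19, 13): e=[168,-34,122] → .
  covered (32 px):
    . . . . . . . . . .
    . . . . . . . . . .
    . . . . . . X . . .
    . . . . . . X X . .
    . . . . . X X X . .
    . . . . . X X X . .
    . . . . X X X X X .
    . . . . X X X X X .
    . . . X X X X X X .
    . . . . . X X X X X
    . . . . . . . . X X
T4:
  2·area = 332  (B↔C swapped to make it positive)
  edge (6, 0)→(20, 20): d=(14,20) right/bottom  bias=-1
  edge (20, 20)→(2, 18): d=(-18,-2) top-left  bias=+0
  edge (2, 18)→(6, 0): d=(4,-18) top-left  bias=+0
    (3,1)@(7, 3): e=[22,280,30] → X
    (4,1)@(9, 3): e=[-18,284,66] → .
    (2,2)@(5, 5): e=[90,240,2] → X
    (4,2)@(9, 5): e=[10,248,74] → X
    (5,2)@(11, 5): e=[-30,252,110] → .
    (2,3)@(5, 7): e=[118,204,10] → X
    (5,3)@(11, 7): e=[-2,216,118] → .
    (2,4)@(5, 9): e=[146,168,18] → X
    (5,4)@(11, 9): e=[26,180,126] → X
    (6,4)@(13, 9): e=[-14,184,162] → .
    (2,5)@(5, 11): e=[174,132,26] → X
    (6,5)@(13, 11): e=[14,148,170] → X
    (5,9)@(11, 19): e=[166,0,166] → X  [on edge]
  covered (42 px):
    . . . . . . . . . .
    . . . X . . . . . .
    . . X X X . . . . .
    . . X X X . . . . .
    . . X X X X . . . .
    . . X X X X X . . .
    . . X X X X X X . .
    . X X X X X X X . .
    . X X X X X X X X .
    . . . . . X X X X X
    . . . . . . . . . .

Z-buffer (winner per pixel, '.' = empty):
  . . . . . . . . . .
  . . . 4 2 2 2 2 . .
  2 2 4 4 4 2 3 . . .
  . 2 4 4 4 2 3 3 . .
  . 2 4 4 4 4 3 3 . .
  . . 4 4 4 4 4 3 . .
  . . 4 4 4 4 4 4 3 .
  . 4 4 4 4 4 4 4 3 .
  . 4 4 4 4 4 4 4 4 .
  . . . . . 4 4 4 4 4
  . . . . . . . . 3 3

Answer: 2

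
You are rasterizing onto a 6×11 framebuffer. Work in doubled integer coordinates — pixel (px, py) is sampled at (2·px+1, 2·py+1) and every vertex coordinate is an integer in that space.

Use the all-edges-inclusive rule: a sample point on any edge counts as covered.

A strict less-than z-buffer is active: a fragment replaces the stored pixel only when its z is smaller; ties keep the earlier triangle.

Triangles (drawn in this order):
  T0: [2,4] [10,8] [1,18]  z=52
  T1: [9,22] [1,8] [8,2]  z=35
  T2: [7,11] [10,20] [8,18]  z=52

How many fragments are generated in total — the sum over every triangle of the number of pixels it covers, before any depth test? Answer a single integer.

T0:
  2·area = 116
  edge (2, 4)→(10, 8): d=(8,4) inclusive
  edge (10, 8)→(1, 18): d=(-9,10) inclusive
  edge (1, 18)→(2, 4): d=(1,-14) inclusive
    (1,2)@(3, 5): e=[4,97,15] → █
    (2,2)@(5, 5): e=[-4,77,43] → ·
    (1,3)@(3, 7): e=[20,79,17] → █
    (2,3)@(5, 7): e=[12,59,45] → █
    (3,3)@(7, 7): e=[4,39,73] → █
    (4,3)@(9, 7): e=[-4,19,101] → ·
    (1,4)@(3, 9): e=[36,61,19] → █
    (4,4)@(9, 9): e=[12,1,103] → █
    (5,4)@(11, 9): e=[4,-19,131] → ·
    (1,5)@(3, 11): e=[52,43,21] → █
    (4,5)@(9, 11): e=[28,-17,105] → ·
    (1,6)@(3, 13): e=[68,25,23] → █
  covered (14 px):
    · · · · · ·
    · · · · · ·
    · █ · · · ·
    · █ █ █ · ·
    · █ █ █ █ ·
    · █ █ █ · ·
    · █ █ · · ·
    · █ · · · ·
    · · · · · ·
    · · · · · ·
    · · · · · ·
T1:
  2·area = 146
  edge (9, 22)→(1, 8): d=(-8,-14) inclusive
  edge (1, 8)→(8, 2): d=(7,-6) inclusive
  edge (8, 2)→(9, 22): d=(1,20) inclusive
    (3,1)@(7, 3): e=[124,1,21] → █
    (4,1)@(9, 3): e=[152,13,-19] → ·
    (2,2)@(5, 5): e=[80,3,63] → █
    (4,2)@(9, 5): e=[136,27,-17] → ·
    (1,3)@(3, 7): e=[36,5,105] → █
    (4,3)@(9, 7): e=[120,41,-15] → ·
    (1,4)@(3, 9): e=[20,19,107] → █
    (4,4)@(9, 9): e=[104,55,-13] → ·
    (1,5)@(3, 11): e=[4,33,109] → █
    (4,5)@(9, 11): e=[88,69,-11] → ·
    (1,6)@(3, 13): e=[-12,47,111] → ·
    (2,6)@(5, 13): e=[16,59,71] → █
    (2,7)@(5, 15): e=[0,73,73] → █  [on edge]
  covered (17 px):
    · · · · · ·
    · · · █ · ·
    · · █ █ · ·
    · █ █ █ · ·
    · █ █ █ · ·
    · █ █ █ · ·
    · · █ █ · ·
    · · █ █ · ·
    · · · █ · ·
    · · · · · ·
    · · · · · ·
T2:
  2·area = 12
  edge (7, 11)→(10, 20): d=(3,9) inclusive
  edge (10, 20)→(8, 18): d=(-2,-2) inclusive
  edge (8, 18)→(7, 11): d=(-1,-7) inclusive
    (2,2)@(5, 5): e=[0,20,-8] → ·  [on edge]
    (0,5)@(1, 11): e=[54,0,-42] → ·  [on edge]
    (3,5)@(7, 11): e=[0,12,0] → █  [on edge]
    (4,5)@(9, 11): e=[-18,16,14] → ·
    (1,6)@(3, 13): e=[42,0,-30] → ·  [on edge]
    (3,6)@(7, 13): e=[6,8,-2] → ·
    (2,7)@(5, 15): e=[30,0,-18] → ·  [on edge]
    (3,8)@(7, 17): e=[18,0,-6] → ·  [on edge]
    (4,8)@(9, 17): e=[0,4,8] → █  [on edge]
    (5,8)@(11, 17): e=[-18,8,22] → ·
    (4,9)@(9, 19): e=[6,0,6] → █  [on edge]
    (5,9)@(11, 19): e=[-12,4,20] → ·
    (5,10)@(11, 21): e=[-6,0,18] → ·  [on edge]
  covered (3 px):
    · · · · · ·
    · · · · · ·
    · · · · · ·
    · · · · · ·
    · · · · · ·
    · · · █ · ·
    · · · · · ·
    · · · · · ·
    · · · · █ ·
    · · · · █ ·
    · · · · · ·

Answer: 34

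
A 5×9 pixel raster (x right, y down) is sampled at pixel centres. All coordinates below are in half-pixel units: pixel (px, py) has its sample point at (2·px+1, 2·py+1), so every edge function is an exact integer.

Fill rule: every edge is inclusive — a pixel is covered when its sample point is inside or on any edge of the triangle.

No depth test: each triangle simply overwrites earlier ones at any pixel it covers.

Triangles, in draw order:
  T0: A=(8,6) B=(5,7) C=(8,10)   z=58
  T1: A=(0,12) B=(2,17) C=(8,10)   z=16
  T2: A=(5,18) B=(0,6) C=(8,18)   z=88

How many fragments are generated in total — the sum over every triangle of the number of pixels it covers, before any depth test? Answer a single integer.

T0:
  2·area = 12  (B↔C swapped to make it positive)
  edge (8, 6)→(8, 10): d=(0,4) inclusive
  edge (8, 10)→(5, 7): d=(-3,-3) inclusive
  edge (5, 7)→(8, 6): d=(3,-1) inclusive
    (0,1)@(1, 3): e=[28,0,-16] → ·  [on edge]
    (1,2)@(3, 5): e=[20,0,-8] → ·  [on edge]
    (2,3)@(5, 7): e=[12,0,0] → #  [on edge]
    (3,3)@(7, 7): e=[4,6,2] → #
    (4,3)@(9, 7): e=[-4,12,4] → ·
    (2,4)@(5, 9): e=[12,-6,6] → ·
    (3,4)@(7, 9): e=[4,0,8] → #  [on edge]
    (4,4)@(9, 9): e=[-4,6,10] → ·
    (3,5)@(7, 11): e=[4,-6,14] → ·
    (4,5)@(9, 11): e=[-4,0,16] → ·  [on edge]
  covered (3 px):
    · · · · ·
    · · · · ·
    · · · · ·
    · · # # ·
    · · · # ·
    · · · · ·
    · · · · ·
    · · · · ·
    · · · · ·
T1:
  2·area = 44  (B↔C swapped to make it positive)
  edge (0, 12)→(8, 10): d=(8,-2) inclusive
  edge (8, 10)→(2, 17): d=(-6,7) inclusive
  edge (2, 17)→(0, 12): d=(-2,-5) inclusive
    (2,5)@(5, 11): e=[2,15,27] → #
    (3,5)@(7, 11): e=[6,1,37] → #
    (4,5)@(9, 11): e=[10,-13,47] → ·
    (0,6)@(1, 13): e=[10,31,3] → #
    (1,6)@(3, 13): e=[14,17,13] → #
    (3,6)@(7, 13): e=[22,-11,33] → ·
    (0,7)@(1, 15): e=[26,19,-1] → ·
    (1,7)@(3, 15): e=[30,5,9] → #
    (2,7)@(5, 15): e=[34,-9,19] → ·
    (1,8)@(3, 17): e=[46,-7,5] → ·
  covered (6 px):
    · · · · ·
    · · · · ·
    · · · · ·
    · · · · ·
    · · · · ·
    · · # # ·
    # # # · ·
    · # · · ·
    · · · · ·
T2:
  2·area = 36
  edge (5, 18)→(0, 6): d=(-5,-12) inclusive
  edge (0, 6)→(8, 18): d=(8,12) inclusive
  edge (8, 18)→(5, 18): d=(-3,0) inclusive
    (1,5)@(3, 11): e=[11,4,21] → #
    (2,5)@(5, 11): e=[35,-20,21] → ·
    (1,6)@(3, 13): e=[1,20,15] → #
    (2,6)@(5, 13): e=[25,-4,15] → ·
    (1,7)@(3, 15): e=[-9,36,9] → ·
    (2,7)@(5, 15): e=[15,12,9] → #
    (3,7)@(7, 15): e=[39,-12,9] → ·
    (2,8)@(5, 17): e=[5,28,3] → #
    (3,8)@(7, 17): e=[29,4,3] → #
    (4,8)@(9, 17): e=[53,-20,3] → ·
  covered (5 px):
    · · · · ·
    · · · · ·
    · · · · ·
    · · · · ·
    · · · · ·
    · # · · ·
    · # · · ·
    · · # · ·
    · · # # ·

Final: 14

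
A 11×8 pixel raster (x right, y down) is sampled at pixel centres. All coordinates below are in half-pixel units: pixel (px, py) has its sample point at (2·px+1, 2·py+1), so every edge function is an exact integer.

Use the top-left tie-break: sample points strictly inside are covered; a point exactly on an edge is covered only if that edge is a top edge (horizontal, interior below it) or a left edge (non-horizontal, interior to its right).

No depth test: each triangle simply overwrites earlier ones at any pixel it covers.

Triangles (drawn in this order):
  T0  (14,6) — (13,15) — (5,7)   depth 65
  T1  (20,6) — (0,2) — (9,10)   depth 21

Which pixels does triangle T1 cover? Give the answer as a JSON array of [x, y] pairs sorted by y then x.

T0:
  2·area = 80
  edge (14, 6)→(13, 15): d=(-1,9) right/bottom  bias=-1
  edge (13, 15)→(5, 7): d=(-8,-8) top-left  bias=+0
  edge (5, 7)→(14, 6): d=(9,-1) top-left  bias=+0
    (0,1)@(1, 3): e=[120,0,-40] → ·  [on edge]
    (1,2)@(3, 5): e=[100,0,-20] → ·  [on edge]
    (2,3)@(5, 7): e=[80,0,0] → █  [on edge]
    (3,3)@(7, 7): e=[62,16,2] → █
    (4,3)@(9, 7): e=[44,32,4] → █
    (5,3)@(11, 7): e=[26,48,6] → █
    (6,3)@(13, 7): e=[8,64,8] → █
    (7,3)@(15, 7): e=[-10,80,10] → ·
    (2,4)@(5, 9): e=[78,-16,18] → ·
    (3,4)@(7, 9): e=[60,0,20] → █  [on edge]
    (7,4)@(15, 9): e=[-12,64,28] → ·
    (3,5)@(7, 11): e=[58,-16,38] → ·
    (4,5)@(9, 11): e=[40,0,40] → █  [on edge]
    (5,6)@(11, 13): e=[20,0,60] → █  [on edge]
    (6,7)@(13, 15): e=[0,0,80] → ·  [on edge]
  covered (14 px):
    · · · · · · · · · · ·
    · · · · · · · · · · ·
    · · · · · · · · · · ·
    · · █ █ █ █ █ · · · ·
    · · · █ █ █ █ · · · ·
    · · · · █ █ █ · · · ·
    · · · · · █ █ · · · ·
    · · · · · · · · · · ·
T1:
  2·area = 124  (B↔C swapped to make it positive)
  edge (20, 6)→(9, 10): d=(-11,4) right/bottom  bias=-1
  edge (9, 10)→(0, 2): d=(-9,-8) top-left  bias=+0
  edge (0, 2)→(20, 6): d=(20,4) right/bottom  bias=-1
    (1,1)@(3, 3): e=[101,15,8] → █
    (2,1)@(5, 3): e=[93,31,0] → ·  [on edge]
    (1,2)@(3, 5): e=[79,-3,48] → ·
    (2,2)@(5, 5): e=[71,13,40] → █
    (3,2)@(7, 5): e=[63,29,32] → █
    (4,2)@(9, 5): e=[55,45,24] → █
    (5,2)@(11, 5): e=[47,61,16] → █
    (6,2)@(13, 5): e=[39,77,8] → █
    (7,2)@(15, 5): e=[31,93,0] → ·  [on edge]
    (2,3)@(5, 7): e=[49,-5,80] → ·
    (3,3)@(7, 7): e=[41,11,72] → █
    (7,3)@(15, 7): e=[9,75,40] → █
  covered (14 px):
    · · · · · · · · · · ·
    · █ · · · · · · · · ·
    · · █ █ █ █ █ · · · ·
    · · · █ █ █ █ █ █ · ·
    · · · · █ █ · · · · ·
    · · · · · · · · · · ·
    · · · · · · · · · · ·
    · · · · · · · · · · ·

Result: [[1,1],[2,2],[3,2],[4,2],[5,2],[6,2],[3,3],[4,3],[5,3],[6,3],[7,3],[8,3],[4,4],[5,4]]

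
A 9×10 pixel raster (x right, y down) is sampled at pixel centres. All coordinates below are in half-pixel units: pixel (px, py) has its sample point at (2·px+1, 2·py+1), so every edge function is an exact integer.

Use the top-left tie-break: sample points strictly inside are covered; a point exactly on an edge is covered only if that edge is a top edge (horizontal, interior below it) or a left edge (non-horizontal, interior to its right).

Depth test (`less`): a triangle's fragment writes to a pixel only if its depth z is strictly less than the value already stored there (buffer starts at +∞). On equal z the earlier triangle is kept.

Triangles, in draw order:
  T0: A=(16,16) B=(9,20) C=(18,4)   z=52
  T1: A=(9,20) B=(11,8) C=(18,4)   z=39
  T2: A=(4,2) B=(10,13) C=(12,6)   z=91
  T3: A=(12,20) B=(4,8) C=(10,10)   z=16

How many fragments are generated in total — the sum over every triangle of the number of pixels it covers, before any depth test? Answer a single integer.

T0:
  2·area = 76
  edge (16, 16)→(9, 20): d=(-7,4) right/bottom  bias=-1
  edge (9, 20)→(18, 4): d=(9,-16) top-left  bias=+0
  edge (18, 4)→(16, 16): d=(-2,12) right/bottom  bias=-1
    (8,3)@(17, 7): e=[59,11,6] → #
    (8,4)@(17, 9): e=[45,29,2] → #
    (7,5)@(15, 11): e=[39,15,22] → #
    (8,5)@(17, 11): e=[31,47,-2] → ·
    (6,6)@(13, 13): e=[33,1,42] → #
    (8,6)@(17, 13): e=[17,65,-6] → ·
    (6,7)@(13, 15): e=[19,19,38] → #
    (8,7)@(17, 15): e=[3,83,-10] → ·
    (5,8)@(11, 17): e=[13,5,58] → #
    (7,8)@(15, 17): e=[-3,69,10] → ·
    (5,9)@(11, 19): e=[-1,23,54] → ·
    (6,9)@(13, 19): e=[-9,55,30] → ·
  covered (9 px):
    · · · · · · · · ·
    · · · · · · · · ·
    · · · · · · · · ·
    · · · · · · · · #
    · · · · · · · · #
    · · · · · · · # ·
    · · · · · · # # ·
    · · · · · · # # ·
    · · · · · # # · ·
    · · · · · · · · ·
T1:
  2·area = 76
  edge (9, 20)→(11, 8): d=(2,-12) top-left  bias=+0
  edge (11, 8)→(18, 4): d=(7,-4) top-left  bias=+0
  edge (18, 4)→(9, 20): d=(-9,16) right/bottom  bias=-1
    (8,2)@(17, 5): e=[66,3,7] → #
    (6,3)@(13, 7): e=[22,1,53] → #
    (7,3)@(15, 7): e=[46,9,21] → #
    (8,3)@(17, 7): e=[70,17,-11] → ·
    (5,4)@(11, 9): e=[2,7,67] → #
    (8,4)@(17, 9): e=[74,31,-29] → ·
    (5,5)@(11, 11): e=[6,21,49] → #
    (7,5)@(15, 11): e=[54,37,-15] → ·
    (5,6)@(11, 13): e=[10,35,31] → #
    (6,6)@(13, 13): e=[34,43,-1] → ·
    (5,7)@(11, 15): e=[14,49,13] → #
    (6,7)@(13, 15): e=[38,57,-19] → ·
  covered (10 px):
    · · · · · · · · ·
    · · · · · · · · ·
    · · · · · · · · #
    · · · · · · # # ·
    · · · · · # # # ·
    · · · · · # # · ·
    · · · · · # · · ·
    · · · · · # · · ·
    · · · · · · · · ·
    · · · · · · · · ·
T2:
  2·area = 64  (B↔C swapped to make it positive)
  edge (4, 2)→(12, 6): d=(8,4) right/bottom  bias=-1
  edge (12, 6)→(10, 13): d=(-2,7) right/bottom  bias=-1
  edge (10, 13)→(4, 2): d=(-6,-11) top-left  bias=+0
    (2,1)@(5, 3): e=[4,55,5] → #
    (3,1)@(7, 3): e=[-4,41,27] → ·
    (2,2)@(5, 5): e=[20,51,-7] → ·
    (3,2)@(7, 5): e=[12,37,15] → #
    (4,2)@(9, 5): e=[4,23,37] → #
    (5,2)@(11, 5): e=[-4,9,59] → ·
    (3,3)@(7, 7): e=[28,33,3] → #
    (5,3)@(11, 7): e=[12,5,47] → #
    (6,3)@(13, 7): e=[4,-9,69] → ·
    (3,4)@(7, 9): e=[44,29,-9] → ·
    (4,4)@(9, 9): e=[36,15,13] → #
    (6,4)@(13, 9): e=[20,-13,57] → ·
  covered (9 px):
    · · · · · · · · ·
    · · # · · · · · ·
    · · · # # · · · ·
    · · · # # # · · ·
    · · · · # # · · ·
    · · · · # · · · ·
    · · · · · · · · ·
    · · · · · · · · ·
    · · · · · · · · ·
    · · · · · · · · ·
T3:
  2·area = 56
  edge (12, 20)→(4, 8): d=(-8,-12) top-left  bias=+0
  edge (4, 8)→(10, 10): d=(6,2) right/bottom  bias=-1
  edge (10, 10)→(12, 20): d=(2,10) right/bottom  bias=-1
    (4,2)@(9, 5): e=[84,-28,0] → ·  [on edge]
    (0,3)@(1, 7): e=[-28,0,84] → ·  [on edge]
    (2,4)@(5, 9): e=[4,4,48] → #
    (3,4)@(7, 9): e=[28,0,28] → ·  [on edge]
    (2,5)@(5, 11): e=[-12,16,52] → ·
    (3,5)@(7, 11): e=[12,12,32] → #
    (4,5)@(9, 11): e=[36,8,12] → #
    (5,5)@(11, 11): e=[60,4,-8] → ·
    (6,5)@(13, 11): e=[84,0,-28] → ·  [on edge]
    (3,6)@(7, 13): e=[-4,24,36] → ·
    (4,6)@(9, 13): e=[20,20,16] → #
    (5,6)@(11, 13): e=[44,16,-4] → ·
    (5,7)@(11, 15): e=[28,28,0] → ·  [on edge]
  covered (6 px):
    · · · · · · · · ·
    · · · · · · · · ·
    · · · · · · · · ·
    · · · · · · · · ·
    · · # · · · · · ·
    · · · # # · · · ·
    · · · · # · · · ·
    · · · · # · · · ·
    · · · · · # · · ·
    · · · · · · · · ·

Result: 34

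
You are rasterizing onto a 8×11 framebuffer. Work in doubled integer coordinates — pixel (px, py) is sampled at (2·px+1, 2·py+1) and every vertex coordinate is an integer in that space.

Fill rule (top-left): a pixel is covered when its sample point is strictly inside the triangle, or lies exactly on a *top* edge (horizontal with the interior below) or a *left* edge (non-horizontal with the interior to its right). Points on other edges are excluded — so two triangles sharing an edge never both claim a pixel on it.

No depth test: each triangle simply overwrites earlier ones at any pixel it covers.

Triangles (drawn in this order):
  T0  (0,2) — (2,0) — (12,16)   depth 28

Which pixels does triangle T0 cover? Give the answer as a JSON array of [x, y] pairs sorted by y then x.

T0:
  2·area = 52
  edge (0, 2)→(2, 0): d=(2,-2) top-left  bias=+0
  edge (2, 0)→(12, 16): d=(10,16) right/bottom  bias=-1
  edge (12, 16)→(0, 2): d=(-12,-14) top-left  bias=+0
    (0,0)@(1, 1): e=[0,26,26] → X  [on edge]
    (1,0)@(3, 1): e=[4,-6,54] → .
    (0,1)@(1, 3): e=[4,46,2] → X
    (1,1)@(3, 3): e=[8,14,30] → X
    (2,1)@(5, 3): e=[12,-18,58] → .
    (0,2)@(1, 5): e=[8,66,-22] → .
    (1,2)@(3, 5): e=[12,34,6] → X
    (2,2)@(5, 5): e=[16,2,34] → X
    (3,2)@(7, 5): e=[20,-30,62] → .
    (1,3)@(3, 7): e=[16,54,-18] → .
    (2,3)@(5, 7): e=[20,22,10] → X
    (3,3)@(7, 7): e=[24,-10,38] → .
  covered (7 px):
    X . . . . . . .
    X X . . . . . .
    . X X . . . . .
    . . X . . . . .
    . . . X . . . .
    . . . . . . . .
    . . . . . . . .
    . . . . . . . .
    . . . . . . . .
    . . . . . . . .
    . . . . . . . .

Answer: [[0,0],[0,1],[1,1],[1,2],[2,2],[2,3],[3,4]]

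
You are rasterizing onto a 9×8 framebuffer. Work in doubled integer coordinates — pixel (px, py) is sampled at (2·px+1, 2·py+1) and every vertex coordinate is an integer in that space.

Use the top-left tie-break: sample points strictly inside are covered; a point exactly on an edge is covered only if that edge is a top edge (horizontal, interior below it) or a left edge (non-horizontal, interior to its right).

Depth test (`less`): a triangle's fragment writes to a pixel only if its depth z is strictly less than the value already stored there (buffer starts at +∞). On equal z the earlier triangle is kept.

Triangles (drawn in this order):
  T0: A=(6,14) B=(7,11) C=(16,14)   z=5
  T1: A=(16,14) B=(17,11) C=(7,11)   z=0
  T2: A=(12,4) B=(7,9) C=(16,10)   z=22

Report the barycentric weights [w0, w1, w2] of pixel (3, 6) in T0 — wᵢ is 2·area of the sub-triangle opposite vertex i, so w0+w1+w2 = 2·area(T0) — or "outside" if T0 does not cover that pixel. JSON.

T0:
  2·area = 30
  edge (6, 14)→(7, 11): d=(1,-3) top-left  bias=+0
  edge (7, 11)→(16, 14): d=(9,3) right/bottom  bias=-1
  edge (16, 14)→(6, 14): d=(-10,0) right/bottom  bias=-1
    (4,2)@(9, 5): e=[0,-60,90] → ·  [on edge]
    (0,4)@(1, 9): e=[-20,0,50] → ·  [on edge]
    (3,5)@(7, 11): e=[0,0,30] → ·  [on edge]
    (3,6)@(7, 13): e=[2,18,10] → █
    (4,6)@(9, 13): e=[8,12,10] → █
    (5,6)@(11, 13): e=[14,6,10] → █
    (6,6)@(13, 13): e=[20,0,10] → ·  [on edge]
    (3,7)@(7, 15): e=[4,36,-10] → ·
    (4,7)@(9, 15): e=[10,30,-10] → ·
    (5,7)@(11, 15): e=[16,24,-10] → ·
  covered (3 px):
    · · · · · · · · ·
    · · · · · · · · ·
    · · · · · · · · ·
    · · · · · · · · ·
    · · · · · · · · ·
    · · · · · · · · ·
    · · · █ █ █ · · ·
    · · · · · · · · ·
T1:
  2·area = 30  (B↔C swapped to make it positive)
  edge (16, 14)→(7, 11): d=(-9,-3) top-left  bias=+0
  edge (7, 11)→(17, 11): d=(10,0) top-left  bias=+0
  edge (17, 11)→(16, 14): d=(-1,3) right/bottom  bias=-1
    (0,4)@(1, 9): e=[0,-20,50] → ·  [on edge]
    (0,5)@(1, 11): e=[-18,0,48] → ·  [on edge]
    (1,5)@(3, 11): e=[-12,0,42] → ·  [on edge]
    (2,5)@(5, 11): e=[-6,0,36] → ·  [on edge]
    (3,5)@(7, 11): e=[0,0,30] → █  [on edge]
    (4,5)@(9, 11): e=[6,0,24] → █  [on edge]
    (5,5)@(11, 11): e=[12,0,18] → █  [on edge]
    (6,5)@(13, 11): e=[18,0,12] → █  [on edge]
    (7,5)@(15, 11): e=[24,0,6] → █  [on edge]
    (8,5)@(17, 11): e=[30,0,0] → ·  [on edge]
    (3,6)@(7, 13): e=[-18,20,28] → ·
    (4,6)@(9, 13): e=[-12,20,22] → ·
    (6,6)@(13, 13): e=[0,20,10] → █  [on edge]
  covered (7 px):
    · · · · · · · · ·
    · · · · · · · · ·
    · · · · · · · · ·
    · · · · · · · · ·
    · · · · · · · · ·
    · · · █ █ █ █ █ ·
    · · · · · · █ █ ·
    · · · · · · · · ·
T2:
  2·area = 50  (B↔C swapped to make it positive)
  edge (12, 4)→(16, 10): d=(4,6) right/bottom  bias=-1
  edge (16, 10)→(7, 9): d=(-9,-1) top-left  bias=+0
  edge (7, 9)→(12, 4): d=(5,-5) top-left  bias=+0
    (7,0)@(15, 1): e=[-30,80,0] → ·  [on edge]
    (6,1)@(13, 3): e=[-10,60,0] → ·  [on edge]
    (5,2)@(11, 5): e=[10,40,0] → █  [on edge]
    (6,2)@(13, 5): e=[-2,42,10] → ·
    (4,3)@(9, 7): e=[30,20,0] → █  [on edge]
    (6,3)@(13, 7): e=[6,24,20] → █
    (7,3)@(15, 7): e=[-6,26,30] → ·
    (3,4)@(7, 9): e=[50,0,0] → █  [on edge]
    (7,4)@(15, 9): e=[2,8,40] → █
    (8,4)@(17, 9): e=[-10,10,50] → ·
    (2,5)@(5, 11): e=[70,-20,0] → ·  [on edge]
    (3,5)@(7, 11): e=[58,-18,10] → ·
    (1,6)@(3, 13): e=[90,-40,0] → ·  [on edge]
    (0,7)@(1, 15): e=[110,-60,0] → ·  [on edge]
  covered (9 px):
    · · · · · · · · ·
    · · · · · · · · ·
    · · · · · █ · · ·
    · · · · █ █ █ · ·
    · · · █ █ █ █ █ ·
    · · · · · · · · ·
    · · · · · · · · ·
    · · · · · · · · ·

Answer: [18,10,2]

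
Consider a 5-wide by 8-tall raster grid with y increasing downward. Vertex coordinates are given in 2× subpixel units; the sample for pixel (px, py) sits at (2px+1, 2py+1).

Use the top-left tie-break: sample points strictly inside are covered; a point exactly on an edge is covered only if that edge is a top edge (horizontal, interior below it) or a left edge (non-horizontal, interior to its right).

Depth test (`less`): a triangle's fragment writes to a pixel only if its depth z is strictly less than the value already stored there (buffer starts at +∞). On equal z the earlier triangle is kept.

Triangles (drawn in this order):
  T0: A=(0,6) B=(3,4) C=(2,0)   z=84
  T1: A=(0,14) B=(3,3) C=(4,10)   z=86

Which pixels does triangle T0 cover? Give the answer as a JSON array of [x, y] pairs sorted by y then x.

T0:
  2·area = 14  (B↔C swapped to make it positive)
  edge (0, 6)→(2, 0): d=(2,-6) top-left  bias=+0
  edge (2, 0)→(3, 4): d=(1,4) right/bottom  bias=-1
  edge (3, 4)→(0, 6): d=(-3,2) right/bottom  bias=-1
    (0,1)@(1, 3): e=[0,7,7] → █  [on edge]
    (1,1)@(3, 3): e=[12,-1,3] → ·
    (0,2)@(1, 5): e=[4,9,1] → █
    (1,2)@(3, 5): e=[16,1,-3] → ·
    (0,3)@(1, 7): e=[8,11,-5] → ·
  covered (2 px):
    · · · · ·
    █ · · · ·
    █ · · · ·
    · · · · ·
    · · · · ·
    · · · · ·
    · · · · ·
    · · · · ·
T1:
  2·area = 32
  edge (0, 14)→(3, 3): d=(3,-11) top-left  bias=+0
  edge (3, 3)→(4, 10): d=(1,7) right/bottom  bias=-1
  edge (4, 10)→(0, 14): d=(-4,4) right/bottom  bias=-1
    (1,1)@(3, 3): e=[0,0,32] → ·  [on edge]
    (1,2)@(3, 5): e=[6,2,24] → █
    (2,2)@(5, 5): e=[28,-12,16] → ·
    (4,2)@(9, 5): e=[72,-40,0] → ·  [on edge]
    (1,3)@(3, 7): e=[12,4,16] → █
    (2,3)@(5, 7): e=[34,-10,8] → ·
    (3,3)@(7, 7): e=[56,-24,0] → ·  [on edge]
    (1,4)@(3, 9): e=[18,6,8] → █
    (2,4)@(5, 9): e=[40,-8,0] → ·  [on edge]
    (0,5)@(1, 11): e=[2,22,8] → █
    (1,5)@(3, 11): e=[24,8,0] → ·  [on edge]
    (0,6)@(1, 13): e=[8,24,0] → ·  [on edge]
  covered (4 px):
    · · · · ·
    · · · · ·
    · █ · · ·
    · █ · · ·
    · █ · · ·
    █ · · · ·
    · · · · ·
    · · · · ·

Final: [[0,1],[0,2]]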